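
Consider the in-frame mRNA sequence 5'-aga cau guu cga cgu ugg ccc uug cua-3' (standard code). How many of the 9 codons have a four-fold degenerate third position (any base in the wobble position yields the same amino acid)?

5

Codon 1 AGA (Arg): third position 2-fold.
Codon 2 CAU (His): third position 2-fold.
Codon 3 GUU (Val): third position 4-fold.
Codon 4 CGA (Arg): third position 4-fold.
Codon 5 CGU (Arg): third position 4-fold.
Codon 6 UGG (Trp): third position 1-fold.
Codon 7 CCC (Pro): third position 4-fold.
Codon 8 UUG (Leu): third position 2-fold.
Codon 9 CUA (Leu): third position 4-fold.
Four-fold degenerate third positions: 5.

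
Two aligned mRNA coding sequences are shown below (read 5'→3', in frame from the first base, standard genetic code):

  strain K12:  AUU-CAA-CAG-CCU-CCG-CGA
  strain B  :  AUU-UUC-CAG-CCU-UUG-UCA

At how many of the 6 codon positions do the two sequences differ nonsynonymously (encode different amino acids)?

Codon 1: AUU Ile / AUU Ile — identical.
Codon 2: CAA Gln / UUC Phe — nonsynonymous.
Codon 3: CAG Gln / CAG Gln — identical.
Codon 4: CCU Pro / CCU Pro — identical.
Codon 5: CCG Pro / UUG Leu — nonsynonymous.
Codon 6: CGA Arg / UCA Ser — nonsynonymous.
Nonsynonymous differences: 3.

3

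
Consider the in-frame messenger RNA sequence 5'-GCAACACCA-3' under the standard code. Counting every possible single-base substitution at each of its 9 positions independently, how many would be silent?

9

Codon 1 (GCA, Ala): 3 synonymous substitutions.
Codon 2 (ACA, Thr): 3 synonymous substitutions.
Codon 3 (CCA, Pro): 3 synonymous substitutions.
Total: 3 + 3 + 3 = 9.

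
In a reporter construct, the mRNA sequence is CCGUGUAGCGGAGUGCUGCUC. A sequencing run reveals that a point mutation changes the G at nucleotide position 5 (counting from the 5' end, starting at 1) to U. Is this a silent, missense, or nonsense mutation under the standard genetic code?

Position 5 falls in codon 2: UGU → Cys.
After the substitution the codon is UUU → Phe.
Cys ≠ Phe, so this is a missense mutation.

missense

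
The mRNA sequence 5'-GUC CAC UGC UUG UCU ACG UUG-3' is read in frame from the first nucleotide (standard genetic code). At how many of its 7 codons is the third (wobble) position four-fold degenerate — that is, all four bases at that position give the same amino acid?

3

Codon 1 GUC (Val): third position 4-fold.
Codon 2 CAC (His): third position 2-fold.
Codon 3 UGC (Cys): third position 2-fold.
Codon 4 UUG (Leu): third position 2-fold.
Codon 5 UCU (Ser): third position 4-fold.
Codon 6 ACG (Thr): third position 4-fold.
Codon 7 UUG (Leu): third position 2-fold.
Four-fold degenerate third positions: 3.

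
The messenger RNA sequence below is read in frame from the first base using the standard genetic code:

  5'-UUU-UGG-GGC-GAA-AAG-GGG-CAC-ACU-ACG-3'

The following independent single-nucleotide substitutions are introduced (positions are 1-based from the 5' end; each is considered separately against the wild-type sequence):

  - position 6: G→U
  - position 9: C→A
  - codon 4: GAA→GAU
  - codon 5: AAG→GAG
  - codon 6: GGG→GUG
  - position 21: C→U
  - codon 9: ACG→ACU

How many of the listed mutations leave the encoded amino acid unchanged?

3

Codon 2: UGG (Trp) → UGU (Cys) — missense.
Codon 3: GGC (Gly) → GGA (Gly) — synonymous.
Codon 4: GAA (Glu) → GAU (Asp) — missense.
Codon 5: AAG (Lys) → GAG (Glu) — missense.
Codon 6: GGG (Gly) → GUG (Val) — missense.
Codon 7: CAC (His) → CAU (His) — synonymous.
Codon 9: ACG (Thr) → ACU (Thr) — synonymous.
Synonymous: 3 of 7.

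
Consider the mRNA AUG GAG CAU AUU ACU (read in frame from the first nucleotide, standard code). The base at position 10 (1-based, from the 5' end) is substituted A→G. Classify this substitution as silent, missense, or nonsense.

missense

Position 10 falls in codon 4: AUU → Ile.
After the substitution the codon is GUU → Val.
Ile ≠ Val, so this is a missense mutation.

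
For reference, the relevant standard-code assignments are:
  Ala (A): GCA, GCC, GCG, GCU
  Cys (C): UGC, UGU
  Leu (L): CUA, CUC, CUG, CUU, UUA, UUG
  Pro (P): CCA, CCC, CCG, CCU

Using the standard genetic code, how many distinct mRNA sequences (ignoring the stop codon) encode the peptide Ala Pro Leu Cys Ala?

768

Ala: 4 codons.
Pro: 4 codons.
Leu: 6 codons.
Cys: 2 codons.
Ala: 4 codons.
4 × 4 × 6 × 2 × 4 = 768.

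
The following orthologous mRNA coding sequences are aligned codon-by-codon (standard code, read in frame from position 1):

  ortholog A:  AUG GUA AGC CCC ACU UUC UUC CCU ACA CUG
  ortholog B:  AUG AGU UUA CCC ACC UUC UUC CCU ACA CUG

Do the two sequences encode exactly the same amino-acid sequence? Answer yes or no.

no

Codon 1: AUG Met / AUG Met — identical.
Codon 2: GUA Val / AGU Ser — nonsynonymous.
Codon 3: AGC Ser / UUA Leu — nonsynonymous.
Codon 4: CCC Pro / CCC Pro — identical.
Codon 5: ACU Thr / ACC Thr — synonymous.
Codon 6: UUC Phe / UUC Phe — identical.
Codon 7: UUC Phe / UUC Phe — identical.
Codon 8: CCU Pro / CCU Pro — identical.
Codon 9: ACA Thr / ACA Thr — identical.
Codon 10: CUG Leu / CUG Leu — identical.
Nonsynonymous differences: 2 → different protein.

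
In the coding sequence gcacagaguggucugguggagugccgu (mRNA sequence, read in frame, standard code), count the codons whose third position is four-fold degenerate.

5

Codon 1 GCA (Ala): third position 4-fold.
Codon 2 CAG (Gln): third position 2-fold.
Codon 3 AGU (Ser): third position 2-fold.
Codon 4 GGU (Gly): third position 4-fold.
Codon 5 CUG (Leu): third position 4-fold.
Codon 6 GUG (Val): third position 4-fold.
Codon 7 GAG (Glu): third position 2-fold.
Codon 8 UGC (Cys): third position 2-fold.
Codon 9 CGU (Arg): third position 4-fold.
Four-fold degenerate third positions: 5.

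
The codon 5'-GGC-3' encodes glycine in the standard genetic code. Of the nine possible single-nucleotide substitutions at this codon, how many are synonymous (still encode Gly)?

Position 1: none → 0 synonymous.
Position 2: none → 0 synonymous.
Position 3: GGU, GGA, GGG → 3 synonymous.
Total: 0 + 0 + 3 = 3.

3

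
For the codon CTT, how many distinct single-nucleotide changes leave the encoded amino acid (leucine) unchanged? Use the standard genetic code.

3

Position 1: none → 0 synonymous.
Position 2: none → 0 synonymous.
Position 3: CTC, CTA, CTG → 3 synonymous.
Total: 0 + 0 + 3 = 3.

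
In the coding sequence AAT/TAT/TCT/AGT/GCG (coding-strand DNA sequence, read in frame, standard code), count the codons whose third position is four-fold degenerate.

Codon 1 AAT (Asn): third position 2-fold.
Codon 2 TAT (Tyr): third position 2-fold.
Codon 3 TCT (Ser): third position 4-fold.
Codon 4 AGT (Ser): third position 2-fold.
Codon 5 GCG (Ala): third position 4-fold.
Four-fold degenerate third positions: 2.

2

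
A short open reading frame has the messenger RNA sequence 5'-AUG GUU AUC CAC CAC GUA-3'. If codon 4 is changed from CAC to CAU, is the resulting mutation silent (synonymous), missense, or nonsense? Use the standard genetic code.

silent

Position 12 falls in codon 4: CAC → His.
After the substitution the codon is CAU → His.
Both encode His, so the change is synonymous.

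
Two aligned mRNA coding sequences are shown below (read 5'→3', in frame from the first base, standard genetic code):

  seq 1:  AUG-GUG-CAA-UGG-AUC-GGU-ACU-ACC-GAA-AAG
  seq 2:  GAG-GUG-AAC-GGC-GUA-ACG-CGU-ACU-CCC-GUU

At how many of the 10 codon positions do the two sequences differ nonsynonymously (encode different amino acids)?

Codon 1: AUG Met / GAG Glu — nonsynonymous.
Codon 2: GUG Val / GUG Val — identical.
Codon 3: CAA Gln / AAC Asn — nonsynonymous.
Codon 4: UGG Trp / GGC Gly — nonsynonymous.
Codon 5: AUC Ile / GUA Val — nonsynonymous.
Codon 6: GGU Gly / ACG Thr — nonsynonymous.
Codon 7: ACU Thr / CGU Arg — nonsynonymous.
Codon 8: ACC Thr / ACU Thr — synonymous.
Codon 9: GAA Glu / CCC Pro — nonsynonymous.
Codon 10: AAG Lys / GUU Val — nonsynonymous.
Nonsynonymous differences: 8.

8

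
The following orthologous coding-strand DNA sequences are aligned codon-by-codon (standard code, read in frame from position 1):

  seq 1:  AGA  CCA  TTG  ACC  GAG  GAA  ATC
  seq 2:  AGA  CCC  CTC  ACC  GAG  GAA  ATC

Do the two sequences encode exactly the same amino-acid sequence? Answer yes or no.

yes

Codon 1: AGA Arg / AGA Arg — identical.
Codon 2: CCA Pro / CCC Pro — synonymous.
Codon 3: TTG Leu / CTC Leu — synonymous.
Codon 4: ACC Thr / ACC Thr — identical.
Codon 5: GAG Glu / GAG Glu — identical.
Codon 6: GAA Glu / GAA Glu — identical.
Codon 7: ATC Ile / ATC Ile — identical.
Nonsynonymous differences: 0 → same protein.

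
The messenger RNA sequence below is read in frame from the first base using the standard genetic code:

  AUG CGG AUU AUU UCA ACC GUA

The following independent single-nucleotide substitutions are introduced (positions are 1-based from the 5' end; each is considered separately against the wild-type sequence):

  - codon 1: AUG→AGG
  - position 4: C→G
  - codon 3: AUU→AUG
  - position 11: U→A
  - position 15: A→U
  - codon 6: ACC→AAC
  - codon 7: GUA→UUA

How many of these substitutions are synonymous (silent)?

Codon 1: AUG (Met) → AGG (Arg) — missense.
Codon 2: CGG (Arg) → GGG (Gly) — missense.
Codon 3: AUU (Ile) → AUG (Met) — missense.
Codon 4: AUU (Ile) → AAU (Asn) — missense.
Codon 5: UCA (Ser) → UCU (Ser) — synonymous.
Codon 6: ACC (Thr) → AAC (Asn) — missense.
Codon 7: GUA (Val) → UUA (Leu) — missense.
Synonymous: 1 of 7.

1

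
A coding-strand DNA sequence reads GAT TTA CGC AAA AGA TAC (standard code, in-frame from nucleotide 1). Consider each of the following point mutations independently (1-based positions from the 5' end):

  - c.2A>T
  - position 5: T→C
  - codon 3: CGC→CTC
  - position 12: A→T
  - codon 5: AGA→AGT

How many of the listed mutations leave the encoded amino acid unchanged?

Codon 1: GAT (Asp) → GTT (Val) — missense.
Codon 2: TTA (Leu) → TCA (Ser) — missense.
Codon 3: CGC (Arg) → CTC (Leu) — missense.
Codon 4: AAA (Lys) → AAT (Asn) — missense.
Codon 5: AGA (Arg) → AGT (Ser) — missense.
Synonymous: 0 of 5.

0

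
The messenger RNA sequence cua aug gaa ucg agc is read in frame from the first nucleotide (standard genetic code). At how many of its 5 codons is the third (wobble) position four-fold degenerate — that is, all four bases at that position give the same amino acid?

2

Codon 1 CUA (Leu): third position 4-fold.
Codon 2 AUG (Met): third position 1-fold.
Codon 3 GAA (Glu): third position 2-fold.
Codon 4 UCG (Ser): third position 4-fold.
Codon 5 AGC (Ser): third position 2-fold.
Four-fold degenerate third positions: 2.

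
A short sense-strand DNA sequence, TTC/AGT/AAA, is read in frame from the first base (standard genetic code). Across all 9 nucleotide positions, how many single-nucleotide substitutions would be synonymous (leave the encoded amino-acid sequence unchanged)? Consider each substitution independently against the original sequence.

3

Codon 1 (TTC, Phe): 1 synonymous substitution.
Codon 2 (AGT, Ser): 1 synonymous substitution.
Codon 3 (AAA, Lys): 1 synonymous substitution.
Total: 1 + 1 + 1 = 3.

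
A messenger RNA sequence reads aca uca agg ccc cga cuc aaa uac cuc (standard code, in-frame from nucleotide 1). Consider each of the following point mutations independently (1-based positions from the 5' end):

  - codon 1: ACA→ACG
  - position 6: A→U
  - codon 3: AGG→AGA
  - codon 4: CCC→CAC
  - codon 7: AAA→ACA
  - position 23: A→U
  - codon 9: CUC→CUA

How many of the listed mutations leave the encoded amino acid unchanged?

4

Codon 1: ACA (Thr) → ACG (Thr) — synonymous.
Codon 2: UCA (Ser) → UCU (Ser) — synonymous.
Codon 3: AGG (Arg) → AGA (Arg) — synonymous.
Codon 4: CCC (Pro) → CAC (His) — missense.
Codon 7: AAA (Lys) → ACA (Thr) — missense.
Codon 8: UAC (Tyr) → UUC (Phe) — missense.
Codon 9: CUC (Leu) → CUA (Leu) — synonymous.
Synonymous: 4 of 7.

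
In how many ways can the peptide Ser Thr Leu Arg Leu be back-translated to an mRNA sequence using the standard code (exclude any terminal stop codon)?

Ser: 6 codons.
Thr: 4 codons.
Leu: 6 codons.
Arg: 6 codons.
Leu: 6 codons.
6 × 4 × 6 × 6 × 6 = 5184.

5184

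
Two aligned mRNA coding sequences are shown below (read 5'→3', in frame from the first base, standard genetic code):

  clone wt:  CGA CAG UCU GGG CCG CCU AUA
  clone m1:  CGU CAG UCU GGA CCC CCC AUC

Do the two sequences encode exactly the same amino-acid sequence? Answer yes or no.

yes

Codon 1: CGA Arg / CGU Arg — synonymous.
Codon 2: CAG Gln / CAG Gln — identical.
Codon 3: UCU Ser / UCU Ser — identical.
Codon 4: GGG Gly / GGA Gly — synonymous.
Codon 5: CCG Pro / CCC Pro — synonymous.
Codon 6: CCU Pro / CCC Pro — synonymous.
Codon 7: AUA Ile / AUC Ile — synonymous.
Nonsynonymous differences: 0 → same protein.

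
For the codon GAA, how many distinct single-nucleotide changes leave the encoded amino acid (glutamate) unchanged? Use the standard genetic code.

1

Position 1: none → 0 synonymous.
Position 2: none → 0 synonymous.
Position 3: GAG → 1 synonymous.
Total: 0 + 0 + 1 = 1.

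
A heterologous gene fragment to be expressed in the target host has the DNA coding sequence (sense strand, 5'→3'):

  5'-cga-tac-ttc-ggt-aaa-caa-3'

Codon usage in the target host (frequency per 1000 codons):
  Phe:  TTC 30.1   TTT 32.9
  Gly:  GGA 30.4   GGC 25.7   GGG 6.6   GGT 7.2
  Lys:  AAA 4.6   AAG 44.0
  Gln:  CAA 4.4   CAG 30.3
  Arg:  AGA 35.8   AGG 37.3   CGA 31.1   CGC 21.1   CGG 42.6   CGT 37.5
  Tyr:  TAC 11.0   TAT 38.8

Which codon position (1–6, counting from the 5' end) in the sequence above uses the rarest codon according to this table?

6

Codon 1 CGA (Arg): 31.1 per 1000.
Codon 2 TAC (Tyr): 11.0 per 1000.
Codon 3 TTC (Phe): 30.1 per 1000.
Codon 4 GGT (Gly): 7.2 per 1000.
Codon 5 AAA (Lys): 4.6 per 1000.
Codon 6 CAA (Gln): 4.4 per 1000.
Lowest frequency is 4.4 at codon 6.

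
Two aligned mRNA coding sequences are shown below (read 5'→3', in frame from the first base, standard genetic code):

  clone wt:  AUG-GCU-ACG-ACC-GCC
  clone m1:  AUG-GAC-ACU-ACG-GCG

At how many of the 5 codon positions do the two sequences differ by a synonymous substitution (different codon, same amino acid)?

Codon 1: AUG Met / AUG Met — identical.
Codon 2: GCU Ala / GAC Asp — nonsynonymous.
Codon 3: ACG Thr / ACU Thr — synonymous.
Codon 4: ACC Thr / ACG Thr — synonymous.
Codon 5: GCC Ala / GCG Ala — synonymous.
Synonymous differences: 3.

3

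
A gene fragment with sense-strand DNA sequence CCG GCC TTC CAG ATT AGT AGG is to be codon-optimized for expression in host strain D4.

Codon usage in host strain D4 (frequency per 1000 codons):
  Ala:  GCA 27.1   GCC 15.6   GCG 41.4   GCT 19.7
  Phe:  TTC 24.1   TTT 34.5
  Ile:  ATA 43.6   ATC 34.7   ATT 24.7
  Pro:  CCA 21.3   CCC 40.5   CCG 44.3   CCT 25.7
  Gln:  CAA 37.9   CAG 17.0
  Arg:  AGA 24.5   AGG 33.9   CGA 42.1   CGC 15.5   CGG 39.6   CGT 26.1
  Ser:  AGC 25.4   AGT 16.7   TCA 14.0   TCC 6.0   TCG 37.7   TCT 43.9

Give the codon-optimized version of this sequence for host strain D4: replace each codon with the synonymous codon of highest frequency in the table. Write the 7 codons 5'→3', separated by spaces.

Codon 1 (Pro): best is CCG at 44.3.
Codon 2 (Ala): best is GCG at 41.4.
Codon 3 (Phe): best is TTT at 34.5.
Codon 4 (Gln): best is CAA at 37.9.
Codon 5 (Ile): best is ATA at 43.6.
Codon 6 (Ser): best is TCT at 43.9.
Codon 7 (Arg): best is CGA at 42.1.

CCG GCG TTT CAA ATA TCT CGA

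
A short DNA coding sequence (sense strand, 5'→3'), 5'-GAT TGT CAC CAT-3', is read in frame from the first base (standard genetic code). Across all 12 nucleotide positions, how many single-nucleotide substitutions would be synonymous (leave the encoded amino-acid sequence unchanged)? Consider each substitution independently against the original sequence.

4

Codon 1 (GAT, Asp): 1 synonymous substitution.
Codon 2 (TGT, Cys): 1 synonymous substitution.
Codon 3 (CAC, His): 1 synonymous substitution.
Codon 4 (CAT, His): 1 synonymous substitution.
Total: 1 + 1 + 1 + 1 = 4.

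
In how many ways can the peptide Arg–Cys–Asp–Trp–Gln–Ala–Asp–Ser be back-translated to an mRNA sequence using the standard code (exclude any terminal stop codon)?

Arg: 6 codons.
Cys: 2 codons.
Asp: 2 codons.
Trp: 1 codon.
Gln: 2 codons.
Ala: 4 codons.
Asp: 2 codons.
Ser: 6 codons.
6 × 2 × 2 × 1 × 2 × 4 × 2 × 6 = 2304.

2304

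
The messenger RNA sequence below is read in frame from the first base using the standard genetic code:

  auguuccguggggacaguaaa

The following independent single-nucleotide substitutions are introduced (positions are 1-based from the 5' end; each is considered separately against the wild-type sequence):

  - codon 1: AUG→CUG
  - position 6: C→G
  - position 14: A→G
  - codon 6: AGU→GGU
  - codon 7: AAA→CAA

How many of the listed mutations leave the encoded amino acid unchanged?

Codon 1: AUG (Met) → CUG (Leu) — missense.
Codon 2: UUC (Phe) → UUG (Leu) — missense.
Codon 5: GAC (Asp) → GGC (Gly) — missense.
Codon 6: AGU (Ser) → GGU (Gly) — missense.
Codon 7: AAA (Lys) → CAA (Gln) — missense.
Synonymous: 0 of 5.

0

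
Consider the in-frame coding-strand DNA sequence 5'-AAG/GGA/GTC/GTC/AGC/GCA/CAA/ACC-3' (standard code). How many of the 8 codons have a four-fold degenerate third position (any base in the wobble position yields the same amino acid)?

Codon 1 AAG (Lys): third position 2-fold.
Codon 2 GGA (Gly): third position 4-fold.
Codon 3 GTC (Val): third position 4-fold.
Codon 4 GTC (Val): third position 4-fold.
Codon 5 AGC (Ser): third position 2-fold.
Codon 6 GCA (Ala): third position 4-fold.
Codon 7 CAA (Gln): third position 2-fold.
Codon 8 ACC (Thr): third position 4-fold.
Four-fold degenerate third positions: 5.

5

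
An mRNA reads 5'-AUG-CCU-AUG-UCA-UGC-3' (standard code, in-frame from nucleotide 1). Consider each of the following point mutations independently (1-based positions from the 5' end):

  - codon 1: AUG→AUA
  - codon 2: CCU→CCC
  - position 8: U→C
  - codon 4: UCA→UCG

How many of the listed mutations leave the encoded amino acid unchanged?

2

Codon 1: AUG (Met) → AUA (Ile) — missense.
Codon 2: CCU (Pro) → CCC (Pro) — synonymous.
Codon 3: AUG (Met) → ACG (Thr) — missense.
Codon 4: UCA (Ser) → UCG (Ser) — synonymous.
Synonymous: 2 of 4.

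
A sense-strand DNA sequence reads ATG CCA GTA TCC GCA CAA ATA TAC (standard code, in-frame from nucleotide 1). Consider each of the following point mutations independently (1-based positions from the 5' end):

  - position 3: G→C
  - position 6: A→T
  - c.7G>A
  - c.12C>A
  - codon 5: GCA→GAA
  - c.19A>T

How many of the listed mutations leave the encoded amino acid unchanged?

Codon 1: ATG (Met) → ATC (Ile) — missense.
Codon 2: CCA (Pro) → CCT (Pro) — synonymous.
Codon 3: GTA (Val) → ATA (Ile) — missense.
Codon 4: TCC (Ser) → TCA (Ser) — synonymous.
Codon 5: GCA (Ala) → GAA (Glu) — missense.
Codon 7: ATA (Ile) → TTA (Leu) — missense.
Synonymous: 2 of 6.

2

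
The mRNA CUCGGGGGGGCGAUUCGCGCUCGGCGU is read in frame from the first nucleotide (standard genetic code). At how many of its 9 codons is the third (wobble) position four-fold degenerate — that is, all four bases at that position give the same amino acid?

Codon 1 CUC (Leu): third position 4-fold.
Codon 2 GGG (Gly): third position 4-fold.
Codon 3 GGG (Gly): third position 4-fold.
Codon 4 GCG (Ala): third position 4-fold.
Codon 5 AUU (Ile): third position 3-fold.
Codon 6 CGC (Arg): third position 4-fold.
Codon 7 GCU (Ala): third position 4-fold.
Codon 8 CGG (Arg): third position 4-fold.
Codon 9 CGU (Arg): third position 4-fold.
Four-fold degenerate third positions: 8.

8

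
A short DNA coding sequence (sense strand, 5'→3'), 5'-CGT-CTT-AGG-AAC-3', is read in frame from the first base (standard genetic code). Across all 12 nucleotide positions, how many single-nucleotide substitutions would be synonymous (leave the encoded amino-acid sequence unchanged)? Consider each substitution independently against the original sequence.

9

Codon 1 (CGT, Arg): 3 synonymous substitutions.
Codon 2 (CTT, Leu): 3 synonymous substitutions.
Codon 3 (AGG, Arg): 2 synonymous substitutions.
Codon 4 (AAC, Asn): 1 synonymous substitution.
Total: 3 + 3 + 2 + 1 = 9.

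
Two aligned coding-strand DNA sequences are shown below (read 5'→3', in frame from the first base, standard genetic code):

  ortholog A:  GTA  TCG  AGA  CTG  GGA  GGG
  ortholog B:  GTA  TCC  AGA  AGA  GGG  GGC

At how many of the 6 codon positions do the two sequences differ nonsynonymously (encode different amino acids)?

Codon 1: GTA Val / GTA Val — identical.
Codon 2: TCG Ser / TCC Ser — synonymous.
Codon 3: AGA Arg / AGA Arg — identical.
Codon 4: CTG Leu / AGA Arg — nonsynonymous.
Codon 5: GGA Gly / GGG Gly — synonymous.
Codon 6: GGG Gly / GGC Gly — synonymous.
Nonsynonymous differences: 1.

1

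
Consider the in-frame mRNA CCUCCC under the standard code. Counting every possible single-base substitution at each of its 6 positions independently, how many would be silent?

6

Codon 1 (CCU, Pro): 3 synonymous substitutions.
Codon 2 (CCC, Pro): 3 synonymous substitutions.
Total: 3 + 3 = 6.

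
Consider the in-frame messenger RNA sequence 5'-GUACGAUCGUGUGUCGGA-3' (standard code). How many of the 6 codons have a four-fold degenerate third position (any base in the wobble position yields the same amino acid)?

Codon 1 GUA (Val): third position 4-fold.
Codon 2 CGA (Arg): third position 4-fold.
Codon 3 UCG (Ser): third position 4-fold.
Codon 4 UGU (Cys): third position 2-fold.
Codon 5 GUC (Val): third position 4-fold.
Codon 6 GGA (Gly): third position 4-fold.
Four-fold degenerate third positions: 5.

5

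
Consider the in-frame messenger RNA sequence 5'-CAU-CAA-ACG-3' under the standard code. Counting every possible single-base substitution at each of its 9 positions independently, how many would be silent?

Codon 1 (CAU, His): 1 synonymous substitution.
Codon 2 (CAA, Gln): 1 synonymous substitution.
Codon 3 (ACG, Thr): 3 synonymous substitutions.
Total: 1 + 1 + 3 = 5.

5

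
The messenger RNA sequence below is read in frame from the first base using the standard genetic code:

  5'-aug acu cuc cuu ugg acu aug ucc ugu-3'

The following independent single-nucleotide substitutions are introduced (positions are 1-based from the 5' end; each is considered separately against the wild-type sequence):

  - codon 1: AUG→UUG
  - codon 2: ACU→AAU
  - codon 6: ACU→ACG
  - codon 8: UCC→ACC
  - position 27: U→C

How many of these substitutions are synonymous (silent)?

2

Codon 1: AUG (Met) → UUG (Leu) — missense.
Codon 2: ACU (Thr) → AAU (Asn) — missense.
Codon 6: ACU (Thr) → ACG (Thr) — synonymous.
Codon 8: UCC (Ser) → ACC (Thr) — missense.
Codon 9: UGU (Cys) → UGC (Cys) — synonymous.
Synonymous: 2 of 5.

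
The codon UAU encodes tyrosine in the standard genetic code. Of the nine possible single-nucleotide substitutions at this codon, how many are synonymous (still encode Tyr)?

1

Position 1: none → 0 synonymous.
Position 2: none → 0 synonymous.
Position 3: UAC → 1 synonymous.
Total: 0 + 0 + 1 = 1.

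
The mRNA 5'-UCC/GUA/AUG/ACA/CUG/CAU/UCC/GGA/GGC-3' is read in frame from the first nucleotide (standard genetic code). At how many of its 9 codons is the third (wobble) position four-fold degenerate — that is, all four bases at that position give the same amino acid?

7

Codon 1 UCC (Ser): third position 4-fold.
Codon 2 GUA (Val): third position 4-fold.
Codon 3 AUG (Met): third position 1-fold.
Codon 4 ACA (Thr): third position 4-fold.
Codon 5 CUG (Leu): third position 4-fold.
Codon 6 CAU (His): third position 2-fold.
Codon 7 UCC (Ser): third position 4-fold.
Codon 8 GGA (Gly): third position 4-fold.
Codon 9 GGC (Gly): third position 4-fold.
Four-fold degenerate third positions: 7.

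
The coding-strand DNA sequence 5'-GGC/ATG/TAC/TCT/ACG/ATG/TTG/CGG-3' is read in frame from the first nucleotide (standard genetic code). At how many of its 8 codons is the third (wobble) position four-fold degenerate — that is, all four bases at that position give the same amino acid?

Codon 1 GGC (Gly): third position 4-fold.
Codon 2 ATG (Met): third position 1-fold.
Codon 3 TAC (Tyr): third position 2-fold.
Codon 4 TCT (Ser): third position 4-fold.
Codon 5 ACG (Thr): third position 4-fold.
Codon 6 ATG (Met): third position 1-fold.
Codon 7 TTG (Leu): third position 2-fold.
Codon 8 CGG (Arg): third position 4-fold.
Four-fold degenerate third positions: 4.

4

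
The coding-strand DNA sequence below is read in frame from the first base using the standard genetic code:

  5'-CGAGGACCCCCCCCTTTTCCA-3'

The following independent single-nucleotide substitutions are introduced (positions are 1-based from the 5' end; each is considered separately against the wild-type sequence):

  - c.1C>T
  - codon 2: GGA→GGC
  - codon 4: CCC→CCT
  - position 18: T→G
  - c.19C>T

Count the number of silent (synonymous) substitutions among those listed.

Codon 1: CGA (Arg) → TGA (Stop) — nonsense.
Codon 2: GGA (Gly) → GGC (Gly) — synonymous.
Codon 4: CCC (Pro) → CCT (Pro) — synonymous.
Codon 6: TTT (Phe) → TTG (Leu) — missense.
Codon 7: CCA (Pro) → TCA (Ser) — missense.
Synonymous: 2 of 5.

2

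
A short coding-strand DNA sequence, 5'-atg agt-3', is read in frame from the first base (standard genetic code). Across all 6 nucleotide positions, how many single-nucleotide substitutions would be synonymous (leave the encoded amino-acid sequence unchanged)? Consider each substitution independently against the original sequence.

1

Codon 1 (ATG, Met): 0 synonymous substitutions.
Codon 2 (AGT, Ser): 1 synonymous substitution.
Total: 0 + 1 = 1.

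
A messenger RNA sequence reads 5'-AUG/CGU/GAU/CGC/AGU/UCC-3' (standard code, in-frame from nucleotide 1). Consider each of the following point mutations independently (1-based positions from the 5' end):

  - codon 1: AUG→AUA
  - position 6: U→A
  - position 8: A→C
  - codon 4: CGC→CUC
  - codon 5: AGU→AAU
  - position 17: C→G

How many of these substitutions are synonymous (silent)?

1

Codon 1: AUG (Met) → AUA (Ile) — missense.
Codon 2: CGU (Arg) → CGA (Arg) — synonymous.
Codon 3: GAU (Asp) → GCU (Ala) — missense.
Codon 4: CGC (Arg) → CUC (Leu) — missense.
Codon 5: AGU (Ser) → AAU (Asn) — missense.
Codon 6: UCC (Ser) → UGC (Cys) — missense.
Synonymous: 1 of 6.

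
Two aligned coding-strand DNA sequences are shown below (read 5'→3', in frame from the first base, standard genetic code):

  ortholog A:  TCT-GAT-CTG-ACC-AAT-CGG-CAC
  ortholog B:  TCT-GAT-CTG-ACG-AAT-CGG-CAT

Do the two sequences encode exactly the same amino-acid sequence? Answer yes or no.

Codon 1: TCT Ser / TCT Ser — identical.
Codon 2: GAT Asp / GAT Asp — identical.
Codon 3: CTG Leu / CTG Leu — identical.
Codon 4: ACC Thr / ACG Thr — synonymous.
Codon 5: AAT Asn / AAT Asn — identical.
Codon 6: CGG Arg / CGG Arg — identical.
Codon 7: CAC His / CAT His — synonymous.
Nonsynonymous differences: 0 → same protein.

yes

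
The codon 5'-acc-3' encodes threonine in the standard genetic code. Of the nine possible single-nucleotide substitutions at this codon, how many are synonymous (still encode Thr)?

Position 1: none → 0 synonymous.
Position 2: none → 0 synonymous.
Position 3: ACU, ACA, ACG → 3 synonymous.
Total: 0 + 0 + 3 = 3.

3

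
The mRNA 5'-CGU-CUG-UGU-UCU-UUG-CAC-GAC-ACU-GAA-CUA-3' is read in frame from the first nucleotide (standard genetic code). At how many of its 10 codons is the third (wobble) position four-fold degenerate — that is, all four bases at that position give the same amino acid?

Codon 1 CGU (Arg): third position 4-fold.
Codon 2 CUG (Leu): third position 4-fold.
Codon 3 UGU (Cys): third position 2-fold.
Codon 4 UCU (Ser): third position 4-fold.
Codon 5 UUG (Leu): third position 2-fold.
Codon 6 CAC (His): third position 2-fold.
Codon 7 GAC (Asp): third position 2-fold.
Codon 8 ACU (Thr): third position 4-fold.
Codon 9 GAA (Glu): third position 2-fold.
Codon 10 CUA (Leu): third position 4-fold.
Four-fold degenerate third positions: 5.

5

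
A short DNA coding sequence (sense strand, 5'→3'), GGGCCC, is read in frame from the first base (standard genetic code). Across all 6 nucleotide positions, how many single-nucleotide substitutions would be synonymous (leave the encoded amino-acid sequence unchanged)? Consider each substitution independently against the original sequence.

6

Codon 1 (GGG, Gly): 3 synonymous substitutions.
Codon 2 (CCC, Pro): 3 synonymous substitutions.
Total: 3 + 3 = 6.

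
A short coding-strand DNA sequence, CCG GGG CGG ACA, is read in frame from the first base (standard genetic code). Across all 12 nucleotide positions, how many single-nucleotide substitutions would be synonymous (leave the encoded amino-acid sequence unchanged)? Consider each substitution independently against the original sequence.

Codon 1 (CCG, Pro): 3 synonymous substitutions.
Codon 2 (GGG, Gly): 3 synonymous substitutions.
Codon 3 (CGG, Arg): 4 synonymous substitutions.
Codon 4 (ACA, Thr): 3 synonymous substitutions.
Total: 3 + 3 + 4 + 3 = 13.

13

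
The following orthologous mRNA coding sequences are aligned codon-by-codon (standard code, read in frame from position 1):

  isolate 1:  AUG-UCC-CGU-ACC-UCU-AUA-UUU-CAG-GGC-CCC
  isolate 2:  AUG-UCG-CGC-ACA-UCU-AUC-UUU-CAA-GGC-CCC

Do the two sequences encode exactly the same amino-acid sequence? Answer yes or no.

yes

Codon 1: AUG Met / AUG Met — identical.
Codon 2: UCC Ser / UCG Ser — synonymous.
Codon 3: CGU Arg / CGC Arg — synonymous.
Codon 4: ACC Thr / ACA Thr — synonymous.
Codon 5: UCU Ser / UCU Ser — identical.
Codon 6: AUA Ile / AUC Ile — synonymous.
Codon 7: UUU Phe / UUU Phe — identical.
Codon 8: CAG Gln / CAA Gln — synonymous.
Codon 9: GGC Gly / GGC Gly — identical.
Codon 10: CCC Pro / CCC Pro — identical.
Nonsynonymous differences: 0 → same protein.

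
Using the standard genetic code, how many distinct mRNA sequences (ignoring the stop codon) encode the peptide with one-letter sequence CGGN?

Cys: 2 codons.
Gly: 4 codons.
Gly: 4 codons.
Asn: 2 codons.
2 × 4 × 4 × 2 = 64.

64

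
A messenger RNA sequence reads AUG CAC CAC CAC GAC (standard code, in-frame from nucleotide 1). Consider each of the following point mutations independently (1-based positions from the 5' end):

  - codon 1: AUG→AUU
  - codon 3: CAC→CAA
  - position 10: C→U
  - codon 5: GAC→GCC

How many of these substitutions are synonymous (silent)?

Codon 1: AUG (Met) → AUU (Ile) — missense.
Codon 3: CAC (His) → CAA (Gln) — missense.
Codon 4: CAC (His) → UAC (Tyr) — missense.
Codon 5: GAC (Asp) → GCC (Ala) — missense.
Synonymous: 0 of 4.

0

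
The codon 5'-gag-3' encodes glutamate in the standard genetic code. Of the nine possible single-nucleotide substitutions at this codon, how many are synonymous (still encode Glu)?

1

Position 1: none → 0 synonymous.
Position 2: none → 0 synonymous.
Position 3: GAA → 1 synonymous.
Total: 0 + 0 + 1 = 1.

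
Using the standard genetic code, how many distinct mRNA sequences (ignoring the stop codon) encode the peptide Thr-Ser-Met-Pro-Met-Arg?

576

Thr: 4 codons.
Ser: 6 codons.
Met: 1 codon.
Pro: 4 codons.
Met: 1 codon.
Arg: 6 codons.
4 × 6 × 1 × 4 × 1 × 6 = 576.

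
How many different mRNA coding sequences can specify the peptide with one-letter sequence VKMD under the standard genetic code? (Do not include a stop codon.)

16

Val: 4 codons.
Lys: 2 codons.
Met: 1 codon.
Asp: 2 codons.
4 × 2 × 1 × 2 = 16.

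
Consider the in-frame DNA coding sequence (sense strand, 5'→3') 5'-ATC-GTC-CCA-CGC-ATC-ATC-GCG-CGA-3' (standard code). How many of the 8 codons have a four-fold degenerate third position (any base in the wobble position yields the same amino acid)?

5

Codon 1 ATC (Ile): third position 3-fold.
Codon 2 GTC (Val): third position 4-fold.
Codon 3 CCA (Pro): third position 4-fold.
Codon 4 CGC (Arg): third position 4-fold.
Codon 5 ATC (Ile): third position 3-fold.
Codon 6 ATC (Ile): third position 3-fold.
Codon 7 GCG (Ala): third position 4-fold.
Codon 8 CGA (Arg): third position 4-fold.
Four-fold degenerate third positions: 5.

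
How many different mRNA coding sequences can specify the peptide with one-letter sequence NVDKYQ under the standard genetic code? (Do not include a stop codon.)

128

Asn: 2 codons.
Val: 4 codons.
Asp: 2 codons.
Lys: 2 codons.
Tyr: 2 codons.
Gln: 2 codons.
2 × 4 × 2 × 2 × 2 × 2 = 128.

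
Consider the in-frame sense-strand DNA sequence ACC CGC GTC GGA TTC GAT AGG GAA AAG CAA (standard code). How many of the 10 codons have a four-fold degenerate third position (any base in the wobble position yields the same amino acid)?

4

Codon 1 ACC (Thr): third position 4-fold.
Codon 2 CGC (Arg): third position 4-fold.
Codon 3 GTC (Val): third position 4-fold.
Codon 4 GGA (Gly): third position 4-fold.
Codon 5 TTC (Phe): third position 2-fold.
Codon 6 GAT (Asp): third position 2-fold.
Codon 7 AGG (Arg): third position 2-fold.
Codon 8 GAA (Glu): third position 2-fold.
Codon 9 AAG (Lys): third position 2-fold.
Codon 10 CAA (Gln): third position 2-fold.
Four-fold degenerate third positions: 4.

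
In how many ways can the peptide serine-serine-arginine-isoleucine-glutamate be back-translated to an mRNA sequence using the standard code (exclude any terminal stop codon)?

Ser: 6 codons.
Ser: 6 codons.
Arg: 6 codons.
Ile: 3 codons.
Glu: 2 codons.
6 × 6 × 6 × 3 × 2 = 1296.

1296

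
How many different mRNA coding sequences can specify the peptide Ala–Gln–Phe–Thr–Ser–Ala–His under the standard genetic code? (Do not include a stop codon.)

3072

Ala: 4 codons.
Gln: 2 codons.
Phe: 2 codons.
Thr: 4 codons.
Ser: 6 codons.
Ala: 4 codons.
His: 2 codons.
4 × 2 × 2 × 4 × 6 × 4 × 2 = 3072.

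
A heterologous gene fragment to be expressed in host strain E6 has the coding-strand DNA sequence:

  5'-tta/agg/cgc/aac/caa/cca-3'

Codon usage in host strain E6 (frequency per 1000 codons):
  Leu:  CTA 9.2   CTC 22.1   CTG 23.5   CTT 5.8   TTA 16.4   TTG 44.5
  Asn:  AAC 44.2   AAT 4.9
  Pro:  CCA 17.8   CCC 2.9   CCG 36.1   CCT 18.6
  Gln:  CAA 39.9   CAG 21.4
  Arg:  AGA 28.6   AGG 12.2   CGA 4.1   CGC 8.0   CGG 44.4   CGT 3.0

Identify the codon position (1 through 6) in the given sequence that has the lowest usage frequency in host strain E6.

Codon 1 TTA (Leu): 16.4 per 1000.
Codon 2 AGG (Arg): 12.2 per 1000.
Codon 3 CGC (Arg): 8.0 per 1000.
Codon 4 AAC (Asn): 44.2 per 1000.
Codon 5 CAA (Gln): 39.9 per 1000.
Codon 6 CCA (Pro): 17.8 per 1000.
Lowest frequency is 8.0 at codon 3.

3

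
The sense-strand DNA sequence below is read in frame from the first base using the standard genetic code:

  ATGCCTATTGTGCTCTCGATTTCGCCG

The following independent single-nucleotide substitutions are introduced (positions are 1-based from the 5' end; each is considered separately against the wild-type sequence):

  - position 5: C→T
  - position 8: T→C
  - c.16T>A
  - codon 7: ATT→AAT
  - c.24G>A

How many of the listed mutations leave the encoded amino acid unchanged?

1

Codon 2: CCT (Pro) → CTT (Leu) — missense.
Codon 3: ATT (Ile) → ACT (Thr) — missense.
Codon 6: TCG (Ser) → ACG (Thr) — missense.
Codon 7: ATT (Ile) → AAT (Asn) — missense.
Codon 8: TCG (Ser) → TCA (Ser) — synonymous.
Synonymous: 1 of 5.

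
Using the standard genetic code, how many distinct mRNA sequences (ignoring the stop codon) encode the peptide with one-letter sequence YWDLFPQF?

Tyr: 2 codons.
Trp: 1 codon.
Asp: 2 codons.
Leu: 6 codons.
Phe: 2 codons.
Pro: 4 codons.
Gln: 2 codons.
Phe: 2 codons.
2 × 1 × 2 × 6 × 2 × 4 × 2 × 2 = 768.

768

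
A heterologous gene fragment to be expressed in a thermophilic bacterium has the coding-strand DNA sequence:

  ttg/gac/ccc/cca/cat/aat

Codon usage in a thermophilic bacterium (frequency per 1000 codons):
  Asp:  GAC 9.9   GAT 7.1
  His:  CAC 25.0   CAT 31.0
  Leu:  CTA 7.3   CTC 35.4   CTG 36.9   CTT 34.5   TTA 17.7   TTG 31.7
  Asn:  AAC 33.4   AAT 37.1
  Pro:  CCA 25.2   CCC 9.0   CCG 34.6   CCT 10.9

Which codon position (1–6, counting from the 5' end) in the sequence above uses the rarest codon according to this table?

3

Codon 1 TTG (Leu): 31.7 per 1000.
Codon 2 GAC (Asp): 9.9 per 1000.
Codon 3 CCC (Pro): 9.0 per 1000.
Codon 4 CCA (Pro): 25.2 per 1000.
Codon 5 CAT (His): 31.0 per 1000.
Codon 6 AAT (Asn): 37.1 per 1000.
Lowest frequency is 9.0 at codon 3.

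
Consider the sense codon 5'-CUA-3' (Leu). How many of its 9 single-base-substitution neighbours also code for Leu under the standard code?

Position 1: UUA → 1 synonymous.
Position 2: none → 0 synonymous.
Position 3: CUU, CUC, CUG → 3 synonymous.
Total: 1 + 0 + 3 = 4.

4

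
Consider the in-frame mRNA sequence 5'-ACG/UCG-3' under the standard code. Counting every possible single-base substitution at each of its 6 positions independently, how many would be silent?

Codon 1 (ACG, Thr): 3 synonymous substitutions.
Codon 2 (UCG, Ser): 3 synonymous substitutions.
Total: 3 + 3 = 6.

6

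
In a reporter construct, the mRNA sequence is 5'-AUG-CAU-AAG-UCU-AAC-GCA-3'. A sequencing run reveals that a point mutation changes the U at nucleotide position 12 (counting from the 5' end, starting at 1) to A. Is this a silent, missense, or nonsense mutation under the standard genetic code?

silent

Position 12 falls in codon 4: UCU → Ser.
After the substitution the codon is UCA → Ser.
Both encode Ser, so the change is synonymous.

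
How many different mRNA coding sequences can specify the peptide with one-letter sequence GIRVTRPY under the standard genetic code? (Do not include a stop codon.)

55296

Gly: 4 codons.
Ile: 3 codons.
Arg: 6 codons.
Val: 4 codons.
Thr: 4 codons.
Arg: 6 codons.
Pro: 4 codons.
Tyr: 2 codons.
4 × 3 × 6 × 4 × 4 × 6 × 4 × 2 = 55296.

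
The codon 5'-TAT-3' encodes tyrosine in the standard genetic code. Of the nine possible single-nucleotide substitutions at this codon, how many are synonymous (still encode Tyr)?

Position 1: none → 0 synonymous.
Position 2: none → 0 synonymous.
Position 3: TAC → 1 synonymous.
Total: 0 + 0 + 1 = 1.

1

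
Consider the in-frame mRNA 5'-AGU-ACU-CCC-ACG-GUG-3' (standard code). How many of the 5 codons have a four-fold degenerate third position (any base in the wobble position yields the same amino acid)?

Codon 1 AGU (Ser): third position 2-fold.
Codon 2 ACU (Thr): third position 4-fold.
Codon 3 CCC (Pro): third position 4-fold.
Codon 4 ACG (Thr): third position 4-fold.
Codon 5 GUG (Val): third position 4-fold.
Four-fold degenerate third positions: 4.

4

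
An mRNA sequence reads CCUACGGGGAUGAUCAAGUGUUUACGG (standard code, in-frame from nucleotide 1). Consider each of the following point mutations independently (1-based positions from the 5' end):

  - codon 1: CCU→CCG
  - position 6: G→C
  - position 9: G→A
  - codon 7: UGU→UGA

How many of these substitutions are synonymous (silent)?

3

Codon 1: CCU (Pro) → CCG (Pro) — synonymous.
Codon 2: ACG (Thr) → ACC (Thr) — synonymous.
Codon 3: GGG (Gly) → GGA (Gly) — synonymous.
Codon 7: UGU (Cys) → UGA (Stop) — nonsense.
Synonymous: 3 of 4.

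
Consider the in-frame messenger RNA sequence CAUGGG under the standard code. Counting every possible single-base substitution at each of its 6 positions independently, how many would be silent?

Codon 1 (CAU, His): 1 synonymous substitution.
Codon 2 (GGG, Gly): 3 synonymous substitutions.
Total: 1 + 3 = 4.

4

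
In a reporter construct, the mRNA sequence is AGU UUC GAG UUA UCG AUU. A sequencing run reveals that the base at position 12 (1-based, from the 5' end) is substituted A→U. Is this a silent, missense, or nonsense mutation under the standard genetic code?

missense

Position 12 falls in codon 4: UUA → Leu.
After the substitution the codon is UUU → Phe.
Leu ≠ Phe, so this is a missense mutation.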